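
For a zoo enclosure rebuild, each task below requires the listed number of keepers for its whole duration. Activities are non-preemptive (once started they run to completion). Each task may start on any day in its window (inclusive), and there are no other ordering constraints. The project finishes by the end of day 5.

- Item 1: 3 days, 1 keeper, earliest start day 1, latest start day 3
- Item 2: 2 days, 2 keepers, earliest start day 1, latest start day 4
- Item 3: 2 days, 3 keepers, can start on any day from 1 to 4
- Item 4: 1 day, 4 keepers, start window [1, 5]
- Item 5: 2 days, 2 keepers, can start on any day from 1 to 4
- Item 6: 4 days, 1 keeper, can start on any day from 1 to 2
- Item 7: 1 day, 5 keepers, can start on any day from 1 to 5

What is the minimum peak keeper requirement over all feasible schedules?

7

Early-start (Item 1@1, Item 2@1, Item 3@1, Item 4@1, Item 5@1, Item 6@1, Item 7@1) gives peak 18: d1:18  d2:9  d3:2  d4:1  d5:0.
Shift Item 4→3, Item 5→4, Item 7→5.
Schedule Item 1@1, Item 2@1, Item 3@1, Item 4@3, Item 5@4, Item 6@1, Item 7@5: d1:7  d2:7  d3:6  d4:3  d5:7 — peak 7.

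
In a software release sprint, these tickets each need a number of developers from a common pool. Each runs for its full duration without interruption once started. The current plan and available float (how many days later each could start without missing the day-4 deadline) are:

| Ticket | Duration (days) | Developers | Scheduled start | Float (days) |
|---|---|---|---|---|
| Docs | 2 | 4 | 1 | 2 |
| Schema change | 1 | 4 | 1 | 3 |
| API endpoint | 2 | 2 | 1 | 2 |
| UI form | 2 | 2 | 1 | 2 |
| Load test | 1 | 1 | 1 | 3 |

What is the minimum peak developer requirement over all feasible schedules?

6

Early-start (Docs@1, Schema change@1, API endpoint@1, UI form@1, Load test@1) gives peak 13: d1:13  d2:8  d3:0  d4:0.
Shift Schema change→3, UI form→3, Load test→4.
Schedule Docs@1, Schema change@3, API endpoint@1, UI form@3, Load test@4: d1:6  d2:6  d3:6  d4:3 — peak 6.
Total developer-days = 21 over 4 days ⇒ peak ≥ ⌈21/4⌉ = 6, so 6 is optimal.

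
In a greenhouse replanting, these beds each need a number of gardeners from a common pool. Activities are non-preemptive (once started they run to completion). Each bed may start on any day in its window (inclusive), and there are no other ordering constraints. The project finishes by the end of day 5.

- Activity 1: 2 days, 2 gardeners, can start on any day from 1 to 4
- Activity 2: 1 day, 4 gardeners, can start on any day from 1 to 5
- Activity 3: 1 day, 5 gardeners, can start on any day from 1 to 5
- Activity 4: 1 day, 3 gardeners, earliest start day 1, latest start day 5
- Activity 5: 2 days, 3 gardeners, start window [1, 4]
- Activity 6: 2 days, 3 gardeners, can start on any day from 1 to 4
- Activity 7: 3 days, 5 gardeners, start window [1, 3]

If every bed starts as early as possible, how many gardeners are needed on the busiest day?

25

Early-start schedule: Activity 1@1, Activity 2@1, Activity 3@1, Activity 4@1, Activity 5@1, Activity 6@1, Activity 7@1.
Load per day: day 1: 25, day 2: 13, day 3: 5, day 4: 0, day 5: 0.
Peak is 25.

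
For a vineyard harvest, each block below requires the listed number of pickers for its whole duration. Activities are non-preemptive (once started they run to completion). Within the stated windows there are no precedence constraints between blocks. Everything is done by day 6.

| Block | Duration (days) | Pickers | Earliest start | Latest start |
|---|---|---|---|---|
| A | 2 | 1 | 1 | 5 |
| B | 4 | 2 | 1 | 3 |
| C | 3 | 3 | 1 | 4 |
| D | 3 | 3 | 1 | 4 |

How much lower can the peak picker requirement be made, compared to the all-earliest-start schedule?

Early-start peak: d1:9  d2:9  d3:8  d4:2  d5:0  d6:0 ⇒ 9.
Leveled (A@1, B@3, C@1, D@4): d1:4  d2:4  d3:5  d4:5  d5:5  d6:5 ⇒ 5.
Reduction 9 − 5 = 4.

4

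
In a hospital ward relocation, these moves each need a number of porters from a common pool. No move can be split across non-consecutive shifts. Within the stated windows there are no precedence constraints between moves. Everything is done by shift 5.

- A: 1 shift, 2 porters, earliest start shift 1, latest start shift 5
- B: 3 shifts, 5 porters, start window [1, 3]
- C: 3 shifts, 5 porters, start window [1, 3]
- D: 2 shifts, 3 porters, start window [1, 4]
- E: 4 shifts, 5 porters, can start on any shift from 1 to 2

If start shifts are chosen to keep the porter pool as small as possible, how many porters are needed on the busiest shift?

15

Early-start (A@1, B@1, C@1, D@1, E@1) gives peak 20: s1:20  s2:18  s3:15  s4:5  s5:0.
Shift D→4, E→2.
Schedule A@1, B@1, C@1, D@4, E@2: s1:12  s2:15  s3:15  s4:8  s5:8 — peak 15.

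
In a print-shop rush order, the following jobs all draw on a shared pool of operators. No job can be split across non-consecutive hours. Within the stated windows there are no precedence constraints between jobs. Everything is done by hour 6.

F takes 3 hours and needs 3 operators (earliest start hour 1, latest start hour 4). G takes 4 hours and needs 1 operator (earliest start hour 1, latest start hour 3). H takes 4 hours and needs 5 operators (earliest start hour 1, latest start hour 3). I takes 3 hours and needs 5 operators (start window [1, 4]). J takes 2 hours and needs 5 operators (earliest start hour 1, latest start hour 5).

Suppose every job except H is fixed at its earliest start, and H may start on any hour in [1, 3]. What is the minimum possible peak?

H@1: h1:19  h2:19  h3:14  h4:6  h5:0  h6:0 → peak 19
H@2: h1:14  h2:19  h3:14  h4:6  h5:5  h6:0 → peak 19
H@3: h1:14  h2:14  h3:14  h4:6  h5:5  h6:5 → peak 14
Best is H@3, peak 14.

14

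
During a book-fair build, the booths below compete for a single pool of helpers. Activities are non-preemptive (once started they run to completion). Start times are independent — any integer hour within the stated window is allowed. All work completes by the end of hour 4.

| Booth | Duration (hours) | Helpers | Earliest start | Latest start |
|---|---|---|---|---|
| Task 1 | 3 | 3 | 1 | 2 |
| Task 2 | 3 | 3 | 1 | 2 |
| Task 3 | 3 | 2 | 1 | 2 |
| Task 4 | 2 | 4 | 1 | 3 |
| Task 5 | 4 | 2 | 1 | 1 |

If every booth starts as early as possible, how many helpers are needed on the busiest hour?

Early-start schedule: Task 1@1, Task 2@1, Task 3@1, Task 4@1, Task 5@1.
Load per hour: hour 1: 14, hour 2: 14, hour 3: 10, hour 4: 2.
Peak is 14.

14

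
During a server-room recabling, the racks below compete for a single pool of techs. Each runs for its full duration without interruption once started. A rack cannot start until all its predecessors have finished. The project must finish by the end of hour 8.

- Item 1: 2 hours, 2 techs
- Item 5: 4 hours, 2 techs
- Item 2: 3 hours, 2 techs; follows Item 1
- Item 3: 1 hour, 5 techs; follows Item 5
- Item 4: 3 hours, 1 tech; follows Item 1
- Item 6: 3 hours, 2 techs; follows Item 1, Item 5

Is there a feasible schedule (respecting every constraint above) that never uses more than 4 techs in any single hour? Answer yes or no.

no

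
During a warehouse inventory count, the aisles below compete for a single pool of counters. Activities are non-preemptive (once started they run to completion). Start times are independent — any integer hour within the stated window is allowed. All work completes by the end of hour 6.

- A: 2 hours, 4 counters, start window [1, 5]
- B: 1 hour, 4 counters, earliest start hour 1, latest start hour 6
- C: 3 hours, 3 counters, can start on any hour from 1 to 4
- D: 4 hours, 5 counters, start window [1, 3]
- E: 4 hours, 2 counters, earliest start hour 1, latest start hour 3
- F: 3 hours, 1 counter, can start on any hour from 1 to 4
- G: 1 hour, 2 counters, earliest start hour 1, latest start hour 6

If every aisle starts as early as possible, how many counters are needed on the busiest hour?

Early-start schedule: A@1, B@1, C@1, D@1, E@1, F@1, G@1.
Load per hour: hour 1: 21, hour 2: 15, hour 3: 11, hour 4: 7, hour 5: 0, hour 6: 0.
Peak is 21.

21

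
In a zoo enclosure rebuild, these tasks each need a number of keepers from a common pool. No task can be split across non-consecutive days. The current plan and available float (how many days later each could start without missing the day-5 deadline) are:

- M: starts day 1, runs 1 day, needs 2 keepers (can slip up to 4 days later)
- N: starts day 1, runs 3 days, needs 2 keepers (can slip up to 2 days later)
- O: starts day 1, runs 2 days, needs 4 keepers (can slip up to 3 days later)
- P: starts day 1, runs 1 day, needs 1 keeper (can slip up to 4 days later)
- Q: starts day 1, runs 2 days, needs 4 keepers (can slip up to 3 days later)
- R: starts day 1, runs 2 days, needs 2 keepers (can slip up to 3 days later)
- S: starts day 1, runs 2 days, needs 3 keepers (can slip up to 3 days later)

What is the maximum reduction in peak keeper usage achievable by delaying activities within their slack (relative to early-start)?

10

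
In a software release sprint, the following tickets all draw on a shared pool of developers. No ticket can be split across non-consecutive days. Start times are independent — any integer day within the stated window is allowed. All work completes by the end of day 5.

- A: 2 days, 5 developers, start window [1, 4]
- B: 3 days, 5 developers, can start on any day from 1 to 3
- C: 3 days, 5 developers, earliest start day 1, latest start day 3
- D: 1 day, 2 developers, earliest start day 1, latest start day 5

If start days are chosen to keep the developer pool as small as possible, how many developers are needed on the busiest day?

Early-start (A@1, B@1, C@1, D@1) gives peak 17: d1:17  d2:15  d3:10  d4:0  d5:0.
Shift C→3, D→4.
Schedule A@1, B@1, C@3, D@4: d1:10  d2:10  d3:10  d4:7  d5:5 — peak 10.

10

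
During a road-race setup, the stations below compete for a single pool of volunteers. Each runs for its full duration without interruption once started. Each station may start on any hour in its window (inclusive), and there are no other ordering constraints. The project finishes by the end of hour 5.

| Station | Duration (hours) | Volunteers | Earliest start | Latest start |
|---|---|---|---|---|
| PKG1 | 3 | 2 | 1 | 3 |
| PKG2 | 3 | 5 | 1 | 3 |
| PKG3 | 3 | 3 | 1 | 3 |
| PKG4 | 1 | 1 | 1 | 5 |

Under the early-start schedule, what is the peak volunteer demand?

Early-start schedule: PKG1@1, PKG2@1, PKG3@1, PKG4@1.
Load per hour: hour 1: 11, hour 2: 10, hour 3: 10, hour 4: 0, hour 5: 0.
Peak is 11.

11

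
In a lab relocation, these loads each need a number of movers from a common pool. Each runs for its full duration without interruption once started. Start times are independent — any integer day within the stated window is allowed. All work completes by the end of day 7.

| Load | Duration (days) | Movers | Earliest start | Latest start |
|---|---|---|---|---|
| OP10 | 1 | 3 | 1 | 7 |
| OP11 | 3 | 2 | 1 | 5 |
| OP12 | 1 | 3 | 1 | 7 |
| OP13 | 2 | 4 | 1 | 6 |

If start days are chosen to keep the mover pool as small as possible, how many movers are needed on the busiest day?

4

Early-start (OP10@1, OP11@1, OP12@1, OP13@1) gives peak 12: d1:12  d2:6  d3:2  d4:0  d5:0  d6:0  d7:0.
Shift OP11→2, OP12→5, OP13→6.
Schedule OP10@1, OP11@2, OP12@5, OP13@6: d1:3  d2:2  d3:2  d4:2  d5:3  d6:4  d7:4 — peak 4.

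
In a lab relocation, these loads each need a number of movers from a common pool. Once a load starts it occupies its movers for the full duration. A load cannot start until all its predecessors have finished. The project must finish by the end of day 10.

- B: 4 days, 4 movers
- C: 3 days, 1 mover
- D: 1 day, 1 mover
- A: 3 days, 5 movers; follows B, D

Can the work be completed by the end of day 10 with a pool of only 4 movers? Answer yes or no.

The minimum achievable peak is 5; 4 < 5, so no feasible schedule stays within the cap.

no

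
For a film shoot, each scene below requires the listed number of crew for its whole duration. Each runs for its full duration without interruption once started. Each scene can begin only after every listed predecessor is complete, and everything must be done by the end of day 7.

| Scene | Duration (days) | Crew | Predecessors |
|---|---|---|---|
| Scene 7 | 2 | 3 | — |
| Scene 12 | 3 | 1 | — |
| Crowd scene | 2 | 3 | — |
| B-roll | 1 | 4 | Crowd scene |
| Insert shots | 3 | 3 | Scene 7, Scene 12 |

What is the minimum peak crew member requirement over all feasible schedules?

6

Early-start (Scene 7@1, Scene 12@1, Crowd scene@1, B-roll@3, Insert shots@4) gives peak 7: d1:7  d2:7  d3:5  d4:3  d5:3  d6:3  d7:0.
Shift Crowd scene→3, B-roll→7.
Schedule Scene 7@1, Scene 12@1, Crowd scene@3, B-roll@7, Insert shots@4: d1:4  d2:4  d3:4  d4:6  d5:3  d6:3  d7:4 — peak 6.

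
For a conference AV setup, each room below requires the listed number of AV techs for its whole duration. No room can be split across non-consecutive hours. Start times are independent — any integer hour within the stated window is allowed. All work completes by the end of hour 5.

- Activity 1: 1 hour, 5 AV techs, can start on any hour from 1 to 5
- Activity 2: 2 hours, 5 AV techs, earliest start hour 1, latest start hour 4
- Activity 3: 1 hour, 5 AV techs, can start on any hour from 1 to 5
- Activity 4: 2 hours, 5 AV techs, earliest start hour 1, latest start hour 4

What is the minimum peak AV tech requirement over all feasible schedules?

10

Early-start (Activity 1@1, Activity 2@1, Activity 3@1, Activity 4@1) gives peak 20: h1:20  h2:10  h3:0  h4:0  h5:0.
Shift Activity 3→2, Activity 4→3.
Schedule Activity 1@1, Activity 2@1, Activity 3@2, Activity 4@3: h1:10  h2:10  h3:5  h4:5  h5:0 — peak 10.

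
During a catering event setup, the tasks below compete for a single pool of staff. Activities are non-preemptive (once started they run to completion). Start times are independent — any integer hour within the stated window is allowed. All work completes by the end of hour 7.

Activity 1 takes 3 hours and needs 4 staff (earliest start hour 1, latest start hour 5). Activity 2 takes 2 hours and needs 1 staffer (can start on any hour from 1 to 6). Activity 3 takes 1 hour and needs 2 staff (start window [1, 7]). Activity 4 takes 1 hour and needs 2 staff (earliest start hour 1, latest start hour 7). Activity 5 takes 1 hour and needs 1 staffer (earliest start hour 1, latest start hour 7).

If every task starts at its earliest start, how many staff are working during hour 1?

10

At early start, hour 1 has: Activity 1, Activity 2, Activity 3, Activity 4, Activity 5.
Demand: 4 + 1 + 2 + 2 + 1 = 10.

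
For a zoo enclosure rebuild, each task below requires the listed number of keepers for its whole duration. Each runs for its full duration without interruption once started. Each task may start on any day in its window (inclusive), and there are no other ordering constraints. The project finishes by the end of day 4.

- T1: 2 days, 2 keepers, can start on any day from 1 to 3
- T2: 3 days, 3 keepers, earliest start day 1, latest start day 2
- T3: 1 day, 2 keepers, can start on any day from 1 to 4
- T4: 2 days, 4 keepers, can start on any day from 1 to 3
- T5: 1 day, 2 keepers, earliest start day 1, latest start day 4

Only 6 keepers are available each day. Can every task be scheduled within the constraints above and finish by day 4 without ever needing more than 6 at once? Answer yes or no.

Total keeper-days = 25; over 4 days the average is 25/4 > 6, so some day must exceed 6.

no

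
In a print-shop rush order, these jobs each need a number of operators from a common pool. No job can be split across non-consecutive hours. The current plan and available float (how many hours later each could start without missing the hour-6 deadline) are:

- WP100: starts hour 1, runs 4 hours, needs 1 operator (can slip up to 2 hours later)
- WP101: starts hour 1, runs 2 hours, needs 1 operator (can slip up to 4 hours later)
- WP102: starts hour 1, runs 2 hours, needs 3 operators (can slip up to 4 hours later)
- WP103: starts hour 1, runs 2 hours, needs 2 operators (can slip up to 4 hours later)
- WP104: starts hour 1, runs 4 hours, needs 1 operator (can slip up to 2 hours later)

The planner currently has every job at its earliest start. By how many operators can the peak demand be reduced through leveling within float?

4

Early-start peak: h1:8  h2:8  h3:2  h4:2  h5:0  h6:0 ⇒ 8.
Leveled (WP100@1, WP101@1, WP102@5, WP103@1, WP104@3): h1:4  h2:4  h3:2  h4:2  h5:4  h6:4 ⇒ 4.
Reduction 8 − 4 = 4.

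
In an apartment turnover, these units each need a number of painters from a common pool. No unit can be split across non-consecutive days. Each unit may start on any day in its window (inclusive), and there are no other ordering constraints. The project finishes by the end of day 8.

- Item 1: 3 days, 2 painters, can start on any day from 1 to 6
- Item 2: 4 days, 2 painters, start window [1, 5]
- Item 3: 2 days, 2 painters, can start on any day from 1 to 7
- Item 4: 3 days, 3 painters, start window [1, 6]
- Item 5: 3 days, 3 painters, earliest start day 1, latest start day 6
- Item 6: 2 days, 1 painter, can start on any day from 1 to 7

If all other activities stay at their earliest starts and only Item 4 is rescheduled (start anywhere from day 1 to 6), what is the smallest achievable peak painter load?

10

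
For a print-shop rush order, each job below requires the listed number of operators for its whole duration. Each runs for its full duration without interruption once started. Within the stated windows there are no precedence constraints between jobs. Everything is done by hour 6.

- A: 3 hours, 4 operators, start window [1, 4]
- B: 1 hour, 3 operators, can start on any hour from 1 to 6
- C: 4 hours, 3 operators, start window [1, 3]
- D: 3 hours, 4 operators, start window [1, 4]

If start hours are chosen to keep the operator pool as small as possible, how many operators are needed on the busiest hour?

Early-start (A@1, B@1, C@1, D@1) gives peak 14: h1:14  h2:11  h3:11  h4:3  h5:0  h6:0.
Shift C→2, D→4.
Schedule A@1, B@1, C@2, D@4: h1:7  h2:7  h3:7  h4:7  h5:7  h6:4 — peak 7.
Total operator-hours = 39 over 6 hours ⇒ peak ≥ ⌈39/6⌉ = 7, so 7 is optimal.

7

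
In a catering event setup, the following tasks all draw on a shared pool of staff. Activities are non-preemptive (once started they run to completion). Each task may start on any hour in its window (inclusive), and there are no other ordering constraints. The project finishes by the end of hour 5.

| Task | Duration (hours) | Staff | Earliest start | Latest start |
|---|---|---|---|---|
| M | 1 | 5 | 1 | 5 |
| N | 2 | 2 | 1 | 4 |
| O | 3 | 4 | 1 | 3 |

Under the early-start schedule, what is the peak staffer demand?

11

Early-start schedule: M@1, N@1, O@1.
Load per hour: hour 1: 11, hour 2: 6, hour 3: 4, hour 4: 0, hour 5: 0.
Peak is 11.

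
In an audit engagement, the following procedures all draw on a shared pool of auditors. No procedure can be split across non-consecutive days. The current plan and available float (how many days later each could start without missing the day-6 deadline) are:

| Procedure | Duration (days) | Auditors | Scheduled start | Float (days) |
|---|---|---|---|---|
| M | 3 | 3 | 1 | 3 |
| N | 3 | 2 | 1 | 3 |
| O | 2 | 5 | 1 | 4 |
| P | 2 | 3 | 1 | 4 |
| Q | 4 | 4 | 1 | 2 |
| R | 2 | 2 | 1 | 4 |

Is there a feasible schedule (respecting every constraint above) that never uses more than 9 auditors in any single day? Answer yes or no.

Schedule M@1, N@4, O@1, P@5, Q@3, R@3: d1:8  d2:8  d3:9  d4:8  d5:9  d6:9 — peak 9 ≤ 9.

yes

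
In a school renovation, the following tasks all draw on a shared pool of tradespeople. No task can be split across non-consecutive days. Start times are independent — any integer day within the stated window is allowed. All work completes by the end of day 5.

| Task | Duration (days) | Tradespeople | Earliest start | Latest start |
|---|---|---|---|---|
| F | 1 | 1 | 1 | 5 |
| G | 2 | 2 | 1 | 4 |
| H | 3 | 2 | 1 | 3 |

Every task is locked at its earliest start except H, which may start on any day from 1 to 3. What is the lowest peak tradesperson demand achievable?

H@1: d1:5  d2:4  d3:2  d4:0  d5:0 → peak 5
H@2: d1:3  d2:4  d3:2  d4:2  d5:0 → peak 4
H@3: d1:3  d2:2  d3:2  d4:2  d5:2 → peak 3
Best is H@3, peak 3.

3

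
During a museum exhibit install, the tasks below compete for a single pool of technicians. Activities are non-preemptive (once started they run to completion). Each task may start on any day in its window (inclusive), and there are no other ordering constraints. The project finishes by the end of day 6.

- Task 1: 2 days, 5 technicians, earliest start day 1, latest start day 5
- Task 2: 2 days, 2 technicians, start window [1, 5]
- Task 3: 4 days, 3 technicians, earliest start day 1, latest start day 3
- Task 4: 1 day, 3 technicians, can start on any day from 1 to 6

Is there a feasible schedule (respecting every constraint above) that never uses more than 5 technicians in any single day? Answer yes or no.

no

The minimum achievable peak is 6; 5 < 6, so no feasible schedule stays within the cap.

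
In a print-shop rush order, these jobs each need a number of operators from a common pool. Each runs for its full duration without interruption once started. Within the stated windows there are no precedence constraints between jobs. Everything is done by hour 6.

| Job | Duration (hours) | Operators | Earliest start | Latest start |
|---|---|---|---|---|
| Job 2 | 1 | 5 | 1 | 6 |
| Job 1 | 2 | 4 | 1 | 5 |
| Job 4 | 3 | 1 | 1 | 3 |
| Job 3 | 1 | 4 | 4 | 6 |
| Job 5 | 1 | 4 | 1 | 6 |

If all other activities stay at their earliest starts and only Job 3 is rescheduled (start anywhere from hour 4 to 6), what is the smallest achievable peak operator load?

14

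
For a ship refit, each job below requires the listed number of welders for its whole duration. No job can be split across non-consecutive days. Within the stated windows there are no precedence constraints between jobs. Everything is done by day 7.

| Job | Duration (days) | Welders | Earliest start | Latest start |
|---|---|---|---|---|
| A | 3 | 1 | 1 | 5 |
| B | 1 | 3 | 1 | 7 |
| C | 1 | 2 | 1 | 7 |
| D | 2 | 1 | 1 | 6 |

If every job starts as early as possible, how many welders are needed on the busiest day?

7

Early-start schedule: A@1, B@1, C@1, D@1.
Load per day: day 1: 7, day 2: 2, day 3: 1, day 4: 0, day 5: 0, day 6: 0, day 7: 0.
Peak is 7.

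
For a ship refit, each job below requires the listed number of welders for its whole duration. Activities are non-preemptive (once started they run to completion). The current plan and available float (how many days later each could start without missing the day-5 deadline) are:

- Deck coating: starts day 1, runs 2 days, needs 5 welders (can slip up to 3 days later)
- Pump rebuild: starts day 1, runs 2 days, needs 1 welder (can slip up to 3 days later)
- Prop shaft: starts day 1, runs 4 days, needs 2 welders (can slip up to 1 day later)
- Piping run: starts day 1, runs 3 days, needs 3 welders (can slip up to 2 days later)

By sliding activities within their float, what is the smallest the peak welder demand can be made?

Early-start (Deck coating@1, Pump rebuild@1, Prop shaft@1, Piping run@1) gives peak 11: d1:11  d2:11  d3:5  d4:2  d5:0.
Shift Pump rebuild→3, Piping run→3.
Schedule Deck coating@1, Pump rebuild@3, Prop shaft@1, Piping run@3: d1:7  d2:7  d3:6  d4:6  d5:3 — peak 7.

7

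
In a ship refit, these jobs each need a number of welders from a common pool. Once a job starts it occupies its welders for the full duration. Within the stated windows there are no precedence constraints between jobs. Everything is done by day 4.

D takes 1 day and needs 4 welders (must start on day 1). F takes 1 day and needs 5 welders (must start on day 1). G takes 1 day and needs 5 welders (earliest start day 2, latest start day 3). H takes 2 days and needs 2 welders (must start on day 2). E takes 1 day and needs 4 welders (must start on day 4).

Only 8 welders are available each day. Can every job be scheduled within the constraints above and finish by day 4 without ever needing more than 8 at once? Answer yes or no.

no

The minimum achievable peak is 9; 8 < 9, so no feasible schedule stays within the cap.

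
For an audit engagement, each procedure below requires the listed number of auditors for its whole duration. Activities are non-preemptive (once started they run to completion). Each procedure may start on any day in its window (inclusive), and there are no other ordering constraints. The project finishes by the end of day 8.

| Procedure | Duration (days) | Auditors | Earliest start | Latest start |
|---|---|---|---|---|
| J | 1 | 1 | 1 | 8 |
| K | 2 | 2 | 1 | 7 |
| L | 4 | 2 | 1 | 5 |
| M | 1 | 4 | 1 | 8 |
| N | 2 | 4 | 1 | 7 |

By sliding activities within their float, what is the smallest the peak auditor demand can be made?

4

Early-start (J@1, K@1, L@1, M@1, N@1) gives peak 13: d1:13  d2:8  d3:2  d4:2  d5:0  d6:0  d7:0  d8:0.
Shift L→2, M→6, N→7.
Schedule J@1, K@1, L@2, M@6, N@7: d1:3  d2:4  d3:2  d4:2  d5:2  d6:4  d7:4  d8:4 — peak 4.
Total auditor-days = 25 over 8 days ⇒ peak ≥ ⌈25/8⌉ = 4, so 4 is optimal.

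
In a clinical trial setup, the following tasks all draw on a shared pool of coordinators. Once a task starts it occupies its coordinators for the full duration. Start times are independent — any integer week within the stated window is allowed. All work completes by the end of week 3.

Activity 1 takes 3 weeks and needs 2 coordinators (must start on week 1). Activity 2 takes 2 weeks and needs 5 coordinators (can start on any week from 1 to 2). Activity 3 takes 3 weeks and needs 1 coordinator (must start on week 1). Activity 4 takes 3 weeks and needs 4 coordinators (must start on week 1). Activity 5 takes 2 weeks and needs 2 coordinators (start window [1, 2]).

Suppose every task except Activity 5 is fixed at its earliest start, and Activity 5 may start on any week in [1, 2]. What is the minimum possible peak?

14

Activity 5@1: w1:14  w2:14  w3:7 → peak 14
Activity 5@2: w1:12  w2:14  w3:9 → peak 14
Best is Activity 5@1, peak 14.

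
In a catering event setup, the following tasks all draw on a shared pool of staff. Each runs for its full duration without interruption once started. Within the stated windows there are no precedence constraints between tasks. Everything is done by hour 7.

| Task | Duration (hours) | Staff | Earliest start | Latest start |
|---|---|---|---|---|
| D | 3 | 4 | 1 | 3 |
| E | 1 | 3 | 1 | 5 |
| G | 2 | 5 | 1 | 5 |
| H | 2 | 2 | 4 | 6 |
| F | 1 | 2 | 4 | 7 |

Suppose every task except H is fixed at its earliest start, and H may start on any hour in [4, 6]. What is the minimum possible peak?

H@4: h1:12  h2:9  h3:4  h4:4  h5:2  h6:0  h7:0 → peak 12
H@5: h1:12  h2:9  h3:4  h4:2  h5:2  h6:2  h7:0 → peak 12
H@6: h1:12  h2:9  h3:4  h4:2  h5:0  h6:2  h7:2 → peak 12
Best is H@4, peak 12.

12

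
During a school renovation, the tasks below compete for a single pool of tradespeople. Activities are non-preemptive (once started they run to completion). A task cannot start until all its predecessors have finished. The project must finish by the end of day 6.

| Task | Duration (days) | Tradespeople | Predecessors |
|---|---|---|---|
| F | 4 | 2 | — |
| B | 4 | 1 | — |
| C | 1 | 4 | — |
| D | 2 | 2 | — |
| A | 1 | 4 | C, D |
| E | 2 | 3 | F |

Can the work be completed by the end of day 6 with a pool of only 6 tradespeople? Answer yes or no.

no

The minimum achievable peak is 7; 6 < 7, so no feasible schedule stays within the cap.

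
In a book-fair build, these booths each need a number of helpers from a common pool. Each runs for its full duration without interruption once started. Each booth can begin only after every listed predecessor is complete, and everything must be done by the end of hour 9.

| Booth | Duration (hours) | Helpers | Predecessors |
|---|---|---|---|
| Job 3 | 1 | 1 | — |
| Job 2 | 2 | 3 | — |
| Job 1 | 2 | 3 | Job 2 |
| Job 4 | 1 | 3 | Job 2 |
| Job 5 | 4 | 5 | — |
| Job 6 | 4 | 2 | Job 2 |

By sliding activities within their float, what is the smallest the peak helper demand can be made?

7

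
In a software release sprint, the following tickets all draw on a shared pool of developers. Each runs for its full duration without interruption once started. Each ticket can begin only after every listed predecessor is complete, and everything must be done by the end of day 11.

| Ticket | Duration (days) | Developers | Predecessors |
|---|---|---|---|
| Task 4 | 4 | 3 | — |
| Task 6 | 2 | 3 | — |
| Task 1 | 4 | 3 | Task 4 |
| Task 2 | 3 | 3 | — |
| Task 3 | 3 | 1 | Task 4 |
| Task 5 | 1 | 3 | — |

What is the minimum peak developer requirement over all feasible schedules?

Early-start (Task 4@1, Task 6@1, Task 1@5, Task 2@1, Task 3@5, Task 5@1) gives peak 12: d1:12  d2:9  d3:6  d4:3  d5:4  d6:4  d7:4  d8:3  d9:0  d10:0  d11:0.
Shift Task 2→3, Task 3→6, Task 5→9.
Schedule Task 4@1, Task 6@1, Task 1@5, Task 2@3, Task 3@6, Task 5@9: d1:6  d2:6  d3:6  d4:6  d5:6  d6:4  d7:4  d8:4  d9:3  d10:0  d11:0 — peak 6.

6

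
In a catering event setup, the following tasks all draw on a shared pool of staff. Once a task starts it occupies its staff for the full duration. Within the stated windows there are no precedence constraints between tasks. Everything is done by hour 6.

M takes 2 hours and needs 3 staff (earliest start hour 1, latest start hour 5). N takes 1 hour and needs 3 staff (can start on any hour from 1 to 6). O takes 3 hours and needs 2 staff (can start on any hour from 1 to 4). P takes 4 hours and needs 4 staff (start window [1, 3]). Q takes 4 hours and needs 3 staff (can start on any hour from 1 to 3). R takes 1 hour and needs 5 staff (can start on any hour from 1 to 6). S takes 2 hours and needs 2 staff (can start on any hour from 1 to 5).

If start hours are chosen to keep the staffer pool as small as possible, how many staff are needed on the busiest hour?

9

Early-start (M@1, N@1, O@1, P@1, Q@1, R@1, S@1) gives peak 22: h1:22  h2:14  h3:9  h4:7  h5:0  h6:0.
Shift P→2, Q→3, R→6, S→4.
Schedule M@1, N@1, O@1, P@2, Q@3, R@6, S@4: h1:8  h2:9  h3:9  h4:9  h5:9  h6:8 — peak 9.
Total staffer-hours = 52 over 6 hours ⇒ peak ≥ ⌈52/6⌉ = 9, so 9 is optimal.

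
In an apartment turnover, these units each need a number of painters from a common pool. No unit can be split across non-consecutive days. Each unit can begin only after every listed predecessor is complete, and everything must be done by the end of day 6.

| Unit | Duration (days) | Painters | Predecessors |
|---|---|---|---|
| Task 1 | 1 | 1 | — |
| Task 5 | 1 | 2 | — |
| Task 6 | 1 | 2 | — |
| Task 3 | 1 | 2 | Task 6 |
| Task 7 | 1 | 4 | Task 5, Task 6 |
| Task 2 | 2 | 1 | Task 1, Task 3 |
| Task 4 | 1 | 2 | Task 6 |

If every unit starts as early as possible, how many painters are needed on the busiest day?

8

Early-start schedule: Task 1@1, Task 5@1, Task 6@1, Task 3@2, Task 7@2, Task 2@3, Task 4@2.
Load per day: day 1: 5, day 2: 8, day 3: 1, day 4: 1, day 5: 0, day 6: 0.
Peak is 8.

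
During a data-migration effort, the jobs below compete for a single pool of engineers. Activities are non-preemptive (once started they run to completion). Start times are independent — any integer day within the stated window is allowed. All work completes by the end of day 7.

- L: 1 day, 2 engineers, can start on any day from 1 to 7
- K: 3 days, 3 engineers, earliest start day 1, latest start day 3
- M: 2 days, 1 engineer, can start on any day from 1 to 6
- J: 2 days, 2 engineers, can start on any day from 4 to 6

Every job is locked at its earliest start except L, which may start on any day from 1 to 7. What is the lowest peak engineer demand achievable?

4

L@1: d1:6  d2:4  d3:3  d4:2  d5:2  d6:0  d7:0 → peak 6
L@2: d1:4  d2:6  d3:3  d4:2  d5:2  d6:0  d7:0 → peak 6
L@3: d1:4  d2:4  d3:5  d4:2  d5:2  d6:0  d7:0 → peak 5
L@4: d1:4  d2:4  d3:3  d4:4  d5:2  d6:0  d7:0 → peak 4
L@5: d1:4  d2:4  d3:3  d4:2  d5:4  d6:0  d7:0 → peak 4
L@6: d1:4  d2:4  d3:3  d4:2  d5:2  d6:2  d7:0 → peak 4
L@7: d1:4  d2:4  d3:3  d4:2  d5:2  d6:0  d7:2 → peak 4
Best is L@4, peak 4.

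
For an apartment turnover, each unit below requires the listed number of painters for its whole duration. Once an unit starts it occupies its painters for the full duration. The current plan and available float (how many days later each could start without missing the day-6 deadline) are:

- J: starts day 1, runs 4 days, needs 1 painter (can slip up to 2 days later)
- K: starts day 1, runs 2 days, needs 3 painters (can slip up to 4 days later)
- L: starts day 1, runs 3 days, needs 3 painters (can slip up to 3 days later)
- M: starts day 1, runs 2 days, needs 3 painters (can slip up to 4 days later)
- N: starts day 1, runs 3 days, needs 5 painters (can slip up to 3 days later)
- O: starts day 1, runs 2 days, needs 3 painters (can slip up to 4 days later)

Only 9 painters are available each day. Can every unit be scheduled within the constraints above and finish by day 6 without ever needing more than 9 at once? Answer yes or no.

yes

Schedule J@1, K@1, L@1, M@3, N@4, O@5: d1:7  d2:7  d3:7  d4:9  d5:8  d6:8 — peak 9 ≤ 9.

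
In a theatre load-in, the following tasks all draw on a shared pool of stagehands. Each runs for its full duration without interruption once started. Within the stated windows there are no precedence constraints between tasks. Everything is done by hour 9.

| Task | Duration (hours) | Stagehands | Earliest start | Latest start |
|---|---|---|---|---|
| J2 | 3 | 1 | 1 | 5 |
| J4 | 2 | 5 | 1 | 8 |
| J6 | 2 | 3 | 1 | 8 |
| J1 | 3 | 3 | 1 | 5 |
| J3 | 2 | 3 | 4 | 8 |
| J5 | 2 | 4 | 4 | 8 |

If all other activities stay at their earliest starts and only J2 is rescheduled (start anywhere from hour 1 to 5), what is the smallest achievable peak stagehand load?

J2@1: h1:12  h2:12  h3:4  h4:7  h5:7  h6:0  h7:0  h8:0  h9:0 → peak 12
J2@2: h1:11  h2:12  h3:4  h4:8  h5:7  h6:0  h7:0  h8:0  h9:0 → peak 12
J2@3: h1:11  h2:11  h3:4  h4:8  h5:8  h6:0  h7:0  h8:0  h9:0 → peak 11
J2@4: h1:11  h2:11  h3:3  h4:8  h5:8  h6:1  h7:0  h8:0  h9:0 → peak 11
J2@5: h1:11  h2:11  h3:3  h4:7  h5:8  h6:1  h7:1  h8:0  h9:0 → peak 11
Best is J2@3, peak 11.

11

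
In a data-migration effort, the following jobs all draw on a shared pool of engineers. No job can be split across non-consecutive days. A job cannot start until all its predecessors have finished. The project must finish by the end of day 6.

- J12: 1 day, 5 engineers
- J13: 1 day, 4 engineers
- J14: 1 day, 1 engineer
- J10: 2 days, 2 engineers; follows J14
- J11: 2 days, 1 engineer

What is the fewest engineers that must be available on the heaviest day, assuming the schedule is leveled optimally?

5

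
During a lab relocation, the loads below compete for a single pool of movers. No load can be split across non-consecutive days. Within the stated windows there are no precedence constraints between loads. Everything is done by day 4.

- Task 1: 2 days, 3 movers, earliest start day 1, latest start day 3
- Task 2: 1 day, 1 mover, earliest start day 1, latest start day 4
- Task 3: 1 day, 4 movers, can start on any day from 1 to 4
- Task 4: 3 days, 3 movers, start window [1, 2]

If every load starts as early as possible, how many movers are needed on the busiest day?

11

Early-start schedule: Task 1@1, Task 2@1, Task 3@1, Task 4@1.
Load per day: day 1: 11, day 2: 6, day 3: 3, day 4: 0.
Peak is 11.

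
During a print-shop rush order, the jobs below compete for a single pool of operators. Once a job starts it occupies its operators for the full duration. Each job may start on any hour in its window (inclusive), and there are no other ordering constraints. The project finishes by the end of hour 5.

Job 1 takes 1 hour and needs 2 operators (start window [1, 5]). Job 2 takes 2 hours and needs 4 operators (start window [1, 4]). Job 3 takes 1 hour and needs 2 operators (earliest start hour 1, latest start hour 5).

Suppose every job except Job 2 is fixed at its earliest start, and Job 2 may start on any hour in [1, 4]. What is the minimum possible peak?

4

Job 2@1: h1:8  h2:4  h3:0  h4:0  h5:0 → peak 8
Job 2@2: h1:4  h2:4  h3:4  h4:0  h5:0 → peak 4
Job 2@3: h1:4  h2:0  h3:4  h4:4  h5:0 → peak 4
Job 2@4: h1:4  h2:0  h3:0  h4:4  h5:4 → peak 4
Best is Job 2@2, peak 4.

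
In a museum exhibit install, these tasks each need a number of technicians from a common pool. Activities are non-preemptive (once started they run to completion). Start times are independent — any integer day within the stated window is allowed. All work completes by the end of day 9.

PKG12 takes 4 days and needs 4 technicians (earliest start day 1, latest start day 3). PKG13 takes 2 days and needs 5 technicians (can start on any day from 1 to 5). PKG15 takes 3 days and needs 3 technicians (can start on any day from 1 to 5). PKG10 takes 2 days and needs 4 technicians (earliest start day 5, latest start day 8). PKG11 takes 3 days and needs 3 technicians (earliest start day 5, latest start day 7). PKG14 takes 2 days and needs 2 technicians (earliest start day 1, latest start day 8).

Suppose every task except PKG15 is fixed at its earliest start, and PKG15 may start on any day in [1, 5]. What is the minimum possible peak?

PKG15@1: d1:14  d2:14  d3:7  d4:4  d5:7  d6:7  d7:3  d8:0  d9:0 → peak 14
PKG15@2: d1:11  d2:14  d3:7  d4:7  d5:7  d6:7  d7:3  d8:0  d9:0 → peak 14
PKG15@3: d1:11  d2:11  d3:7  d4:7  d5:10  d6:7  d7:3  d8:0  d9:0 → peak 11
PKG15@4: d1:11  d2:11  d3:4  d4:7  d5:10  d6:10  d7:3  d8:0  d9:0 → peak 11
PKG15@5: d1:11  d2:11  d3:4  d4:4  d5:10  d6:10  d7:6  d8:0  d9:0 → peak 11
Best is PKG15@3, peak 11.

11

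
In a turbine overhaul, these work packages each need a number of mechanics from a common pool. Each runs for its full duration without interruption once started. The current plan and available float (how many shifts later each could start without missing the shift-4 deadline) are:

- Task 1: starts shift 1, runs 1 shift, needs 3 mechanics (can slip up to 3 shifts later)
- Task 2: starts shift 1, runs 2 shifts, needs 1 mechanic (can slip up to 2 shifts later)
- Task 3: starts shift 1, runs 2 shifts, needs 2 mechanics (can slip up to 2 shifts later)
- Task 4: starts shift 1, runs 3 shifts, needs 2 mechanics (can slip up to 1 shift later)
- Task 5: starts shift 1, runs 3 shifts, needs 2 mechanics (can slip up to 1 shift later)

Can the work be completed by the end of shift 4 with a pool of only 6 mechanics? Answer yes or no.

Schedule Task 1@1, Task 2@1, Task 3@3, Task 4@1, Task 5@2: s1:6  s2:5  s3:6  s4:4 — peak 6 ≤ 6.

yes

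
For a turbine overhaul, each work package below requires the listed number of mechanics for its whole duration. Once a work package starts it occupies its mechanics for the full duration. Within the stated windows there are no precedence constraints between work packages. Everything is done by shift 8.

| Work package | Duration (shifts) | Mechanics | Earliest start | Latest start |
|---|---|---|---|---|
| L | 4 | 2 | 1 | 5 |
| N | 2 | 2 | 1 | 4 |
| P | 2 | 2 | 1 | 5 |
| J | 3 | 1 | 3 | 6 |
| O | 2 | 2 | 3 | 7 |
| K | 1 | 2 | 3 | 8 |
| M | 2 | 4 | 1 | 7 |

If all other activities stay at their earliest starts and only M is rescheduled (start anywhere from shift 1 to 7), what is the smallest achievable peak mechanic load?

M@1: s1:10  s2:10  s3:7  s4:5  s5:1  s6:0  s7:0  s8:0 → peak 10
M@2: s1:6  s2:10  s3:11  s4:5  s5:1  s6:0  s7:0  s8:0 → peak 11
M@3: s1:6  s2:6  s3:11  s4:9  s5:1  s6:0  s7:0  s8:0 → peak 11
M@4: s1:6  s2:6  s3:7  s4:9  s5:5  s6:0  s7:0  s8:0 → peak 9
M@5: s1:6  s2:6  s3:7  s4:5  s5:5  s6:4  s7:0  s8:0 → peak 7
M@6: s1:6  s2:6  s3:7  s4:5  s5:1  s6:4  s7:4  s8:0 → peak 7
M@7: s1:6  s2:6  s3:7  s4:5  s5:1  s6:0  s7:4  s8:4 → peak 7
Best is M@5, peak 7.

7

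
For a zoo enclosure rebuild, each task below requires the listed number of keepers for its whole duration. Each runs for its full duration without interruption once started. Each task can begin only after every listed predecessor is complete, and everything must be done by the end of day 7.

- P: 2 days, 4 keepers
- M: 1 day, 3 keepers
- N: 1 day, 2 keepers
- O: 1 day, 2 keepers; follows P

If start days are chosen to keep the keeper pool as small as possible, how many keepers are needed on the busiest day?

4

Early-start (P@1, M@1, N@1, O@3) gives peak 9: d1:9  d2:4  d3:2  d4:0  d5:0  d6:0  d7:0.
Shift M→3, N→4, O→4.
Schedule P@1, M@3, N@4, O@4: d1:4  d2:4  d3:3  d4:4  d5:0  d6:0  d7:0 — peak 4.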